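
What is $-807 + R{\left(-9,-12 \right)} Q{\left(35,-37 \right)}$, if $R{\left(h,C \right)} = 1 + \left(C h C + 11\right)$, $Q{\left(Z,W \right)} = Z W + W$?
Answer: $1709481$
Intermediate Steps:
$Q{\left(Z,W \right)} = W + W Z$ ($Q{\left(Z,W \right)} = W Z + W = W + W Z$)
$R{\left(h,C \right)} = 12 + h C^{2}$ ($R{\left(h,C \right)} = 1 + \left(h C^{2} + 11\right) = 1 + \left(11 + h C^{2}\right) = 12 + h C^{2}$)
$-807 + R{\left(-9,-12 \right)} Q{\left(35,-37 \right)} = -807 + \left(12 - 9 \left(-12\right)^{2}\right) \left(- 37 \left(1 + 35\right)\right) = -807 + \left(12 - 1296\right) \left(\left(-37\right) 36\right) = -807 + \left(12 - 1296\right) \left(-1332\right) = -807 - -1710288 = -807 + 1710288 = 1709481$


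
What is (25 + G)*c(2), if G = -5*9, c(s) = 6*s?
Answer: -240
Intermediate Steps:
G = -45
(25 + G)*c(2) = (25 - 45)*(6*2) = -20*12 = -240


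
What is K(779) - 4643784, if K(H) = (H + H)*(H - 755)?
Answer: -4606392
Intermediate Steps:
K(H) = 2*H*(-755 + H) (K(H) = (2*H)*(-755 + H) = 2*H*(-755 + H))
K(779) - 4643784 = 2*779*(-755 + 779) - 4643784 = 2*779*24 - 4643784 = 37392 - 4643784 = -4606392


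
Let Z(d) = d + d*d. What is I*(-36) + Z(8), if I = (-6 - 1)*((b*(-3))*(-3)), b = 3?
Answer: 6876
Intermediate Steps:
Z(d) = d + d**2
I = -189 (I = (-6 - 1)*((3*(-3))*(-3)) = -(-63)*(-3) = -7*27 = -189)
I*(-36) + Z(8) = -189*(-36) + 8*(1 + 8) = 6804 + 8*9 = 6804 + 72 = 6876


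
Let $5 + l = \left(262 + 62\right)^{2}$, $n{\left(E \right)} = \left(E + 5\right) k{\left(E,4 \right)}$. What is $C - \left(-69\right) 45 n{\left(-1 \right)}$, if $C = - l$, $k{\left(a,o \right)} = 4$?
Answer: $-55291$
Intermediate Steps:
$n{\left(E \right)} = 20 + 4 E$ ($n{\left(E \right)} = \left(E + 5\right) 4 = \left(5 + E\right) 4 = 20 + 4 E$)
$l = 104971$ ($l = -5 + \left(262 + 62\right)^{2} = -5 + 324^{2} = -5 + 104976 = 104971$)
$C = -104971$ ($C = \left(-1\right) 104971 = -104971$)
$C - \left(-69\right) 45 n{\left(-1 \right)} = -104971 - \left(-69\right) 45 \left(20 + 4 \left(-1\right)\right) = -104971 - - 3105 \left(20 - 4\right) = -104971 - \left(-3105\right) 16 = -104971 - -49680 = -104971 + 49680 = -55291$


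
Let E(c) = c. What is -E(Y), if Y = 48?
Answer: -48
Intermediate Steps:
-E(Y) = -1*48 = -48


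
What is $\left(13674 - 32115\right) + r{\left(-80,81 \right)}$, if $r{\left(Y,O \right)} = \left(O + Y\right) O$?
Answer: $-18360$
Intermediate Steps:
$r{\left(Y,O \right)} = O \left(O + Y\right)$
$\left(13674 - 32115\right) + r{\left(-80,81 \right)} = \left(13674 - 32115\right) + 81 \left(81 - 80\right) = -18441 + 81 \cdot 1 = -18441 + 81 = -18360$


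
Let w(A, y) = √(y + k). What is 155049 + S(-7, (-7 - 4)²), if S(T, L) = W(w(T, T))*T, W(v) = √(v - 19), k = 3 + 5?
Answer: 155049 - 21*I*√2 ≈ 1.5505e+5 - 29.698*I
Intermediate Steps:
k = 8
w(A, y) = √(8 + y) (w(A, y) = √(y + 8) = √(8 + y))
W(v) = √(-19 + v)
S(T, L) = T*√(-19 + √(8 + T)) (S(T, L) = √(-19 + √(8 + T))*T = T*√(-19 + √(8 + T)))
155049 + S(-7, (-7 - 4)²) = 155049 - 7*√(-19 + √(8 - 7)) = 155049 - 7*√(-19 + √1) = 155049 - 7*√(-19 + 1) = 155049 - 21*I*√2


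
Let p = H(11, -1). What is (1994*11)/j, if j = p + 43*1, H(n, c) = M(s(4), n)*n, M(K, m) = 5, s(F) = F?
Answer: 10967/49 ≈ 223.82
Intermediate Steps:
H(n, c) = 5*n
p = 55 (p = 5*11 = 55)
j = 98 (j = 55 + 43*1 = 55 + 43 = 98)
(1994*11)/j = (1994*11)/98 = 21934*(1/98) = 10967/49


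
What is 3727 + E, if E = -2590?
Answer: 1137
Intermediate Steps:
3727 + E = 3727 - 2590 = 1137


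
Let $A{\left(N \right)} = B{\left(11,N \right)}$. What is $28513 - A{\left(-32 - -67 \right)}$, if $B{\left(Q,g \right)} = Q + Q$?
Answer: $28491$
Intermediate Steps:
$B{\left(Q,g \right)} = 2 Q$
$A{\left(N \right)} = 22$ ($A{\left(N \right)} = 2 \cdot 11 = 22$)
$28513 - A{\left(-32 - -67 \right)} = 28513 - 22 = 28491$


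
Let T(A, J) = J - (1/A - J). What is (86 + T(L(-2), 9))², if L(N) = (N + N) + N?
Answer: 390625/36 ≈ 10851.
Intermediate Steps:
L(N) = 3*N (L(N) = 2*N + N = 3*N)
T(A, J) = -1/A + 2*J (T(A, J) = J + (J - 1/A) = -1/A + 2*J)
(86 + T(L(-2), 9))² = (86 + (-1/(3*(-2)) + 2*9))² = (86 + (-1/(-6) + 18))² = (86 + (-1*(-⅙) + 18))² = (86 + (⅙ + 18))² = (86 + 109/6)² = (625/6)² = 390625/36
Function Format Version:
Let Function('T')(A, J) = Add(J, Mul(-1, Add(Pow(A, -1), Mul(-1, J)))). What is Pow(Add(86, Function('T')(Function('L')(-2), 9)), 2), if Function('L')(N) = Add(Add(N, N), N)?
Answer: Rational(390625, 36) ≈ 10851.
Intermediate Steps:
Function('L')(N) = Mul(3, N) (Function('L')(N) = Add(Mul(2, N), N) = Mul(3, N))
Function('T')(A, J) = Add(Mul(-1, Pow(A, -1)), Mul(2, J)) (Function('T')(A, J) = Add(J, Add(J, Mul(-1, Pow(A, -1)))) = Add(Mul(-1, Pow(A, -1)), Mul(2, J)))
Pow(Add(86, Function('T')(Function('L')(-2), 9)), 2) = Pow(Add(86, Add(Mul(-1, Pow(Mul(3, -2), -1)), Mul(2, 9))), 2) = Pow(Add(86, Add(Mul(-1, Pow(-6, -1)), 18)), 2) = Pow(Add(86, Add(Mul(-1, Rational(-1, 6)), 18)), 2) = Pow(Add(86, Add(Rational(1, 6), 18)), 2) = Pow(Add(86, Rational(109, 6)), 2) = Pow(Rational(625, 6), 2) = Rational(390625, 36)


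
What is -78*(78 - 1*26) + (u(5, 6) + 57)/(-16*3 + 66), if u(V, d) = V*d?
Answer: -24307/6 ≈ -4051.2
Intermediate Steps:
-78*(78 - 1*26) + (u(5, 6) + 57)/(-16*3 + 66) = -78*(78 - 1*26) + (5*6 + 57)/(-16*3 + 66) = -78*(78 - 26) + (30 + 57)/(-48 + 66) = -78*52 + 87/18 = -4056 + 87*(1/18) = -4056 + 29/6 = -24307/6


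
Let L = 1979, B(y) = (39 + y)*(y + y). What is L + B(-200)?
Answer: 66379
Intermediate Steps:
B(y) = 2*y*(39 + y) (B(y) = (39 + y)*(2*y) = 2*y*(39 + y))
L + B(-200) = 1979 + 2*(-200)*(39 - 200) = 1979 + 2*(-200)*(-161) = 1979 + 64400 = 66379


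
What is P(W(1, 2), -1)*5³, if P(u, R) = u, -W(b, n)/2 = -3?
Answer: 750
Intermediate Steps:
W(b, n) = 6 (W(b, n) = -2*(-3) = 6)
P(W(1, 2), -1)*5³ = 6*5³ = 6*125 = 750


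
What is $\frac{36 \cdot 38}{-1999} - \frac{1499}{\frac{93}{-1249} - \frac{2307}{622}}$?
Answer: $\frac{2323894756526}{5875638711} \approx 395.51$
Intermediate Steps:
$\frac{36 \cdot 38}{-1999} - \frac{1499}{\frac{93}{-1249} - \frac{2307}{622}} = 1368 \left(- \frac{1}{1999}\right) - \frac{1499}{93 \left(- \frac{1}{1249}\right) - \frac{2307}{622}} = - \frac{1368}{1999} - \frac{1499}{- \frac{93}{1249} - \frac{2307}{622}} = - \frac{1368}{1999} - \frac{1499}{- \frac{2939289}{776878}} = - \frac{1368}{1999} - - \frac{1164540122}{2939289} = - \frac{1368}{1999} + \frac{1164540122}{2939289} = \frac{2323894756526}{5875638711}$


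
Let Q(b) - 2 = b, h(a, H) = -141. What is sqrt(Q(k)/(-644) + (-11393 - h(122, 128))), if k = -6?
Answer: I*sqrt(291662931)/161 ≈ 106.08*I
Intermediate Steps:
Q(b) = 2 + b
sqrt(Q(k)/(-644) + (-11393 - h(122, 128))) = sqrt((2 - 6)/(-644) + (-11393 - 1*(-141))) = sqrt(-1/644*(-4) + (-11393 + 141)) = sqrt(1/161 - 11252) = sqrt(-1811571/161) = I*sqrt(291662931)/161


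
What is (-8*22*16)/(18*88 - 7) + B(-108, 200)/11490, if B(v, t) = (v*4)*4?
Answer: -5846816/3019955 ≈ -1.9361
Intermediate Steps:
B(v, t) = 16*v (B(v, t) = (4*v)*4 = 16*v)
(-8*22*16)/(18*88 - 7) + B(-108, 200)/11490 = (-8*22*16)/(18*88 - 7) + (16*(-108))/11490 = (-176*16)/(1584 - 7) - 1728*1/11490 = -2816/1577 - 288/1915 = -5846816/3019955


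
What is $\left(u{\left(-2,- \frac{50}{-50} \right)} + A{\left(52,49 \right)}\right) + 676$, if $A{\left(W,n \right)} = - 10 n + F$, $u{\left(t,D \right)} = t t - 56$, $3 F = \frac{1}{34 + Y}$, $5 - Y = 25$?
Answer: $\frac{5629}{42} \approx 134.02$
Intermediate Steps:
$Y = -20$ ($Y = 5 - 25 = -20$)
$F = \frac{1}{42}$ ($F = \frac{1}{3 \left(34 - 20\right)} = \frac{1}{3 \cdot 14} = \frac{1}{3} \cdot \frac{1}{14} = \frac{1}{42} \approx 0.02381$)
$u{\left(t,D \right)} = -56 + t^{2}$ ($u{\left(t,D \right)} = t^{2} - 56 = -56 + t^{2}$)
$A{\left(W,n \right)} = \frac{1}{42} - 10 n$ ($A{\left(W,n \right)} = - 10 n + \frac{1}{42} = \frac{1}{42} - 10 n$)
$\left(u{\left(-2,- \frac{50}{-50} \right)} + A{\left(52,49 \right)}\right) + 676 = \left(\left(-56 + \left(-2\right)^{2}\right) + \left(\frac{1}{42} - 490\right)\right) + 676 = \left(\left(-56 + 4\right) + \left(\frac{1}{42} - 490\right)\right) + 676 = \left(-52 - \frac{20579}{42}\right) + 676 = - \frac{22763}{42} + 676 = \frac{5629}{42}$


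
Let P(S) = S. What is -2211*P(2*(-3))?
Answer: 13266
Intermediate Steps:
-2211*P(2*(-3)) = -4422*(-3) = -2211*(-6) = 13266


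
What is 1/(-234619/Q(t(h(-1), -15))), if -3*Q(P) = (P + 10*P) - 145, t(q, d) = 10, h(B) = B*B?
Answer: -5/100551 ≈ -4.9726e-5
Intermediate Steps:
h(B) = B²
Q(P) = 145/3 - 11*P/3 (Q(P) = -((P + 10*P) - 145)/3 = -(11*P - 145)/3 = -(-145 + 11*P)/3 = 145/3 - 11*P/3)
1/(-234619/Q(t(h(-1), -15))) = 1/(-234619/(145/3 - 11/3*10)) = 1/(-234619/(145/3 - 110/3)) = 1/(-234619/35/3) = 1/(-234619*3/35) = 1/(-100551/5) = -5/100551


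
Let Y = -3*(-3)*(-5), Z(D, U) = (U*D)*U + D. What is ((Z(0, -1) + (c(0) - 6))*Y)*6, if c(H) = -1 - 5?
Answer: 3240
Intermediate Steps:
c(H) = -6
Z(D, U) = D + D*U² (Z(D, U) = (D*U)*U + D = D*U² + D = D + D*U²)
Y = -45 (Y = 9*(-5) = -45)
((Z(0, -1) + (c(0) - 6))*Y)*6 = ((0*(1 + (-1)²) + (-6 - 6))*(-45))*6 = ((0*(1 + 1) - 12)*(-45))*6 = ((0*2 - 12)*(-45))*6 = ((0 - 12)*(-45))*6 = -12*(-45)*6 = 540*6 = 3240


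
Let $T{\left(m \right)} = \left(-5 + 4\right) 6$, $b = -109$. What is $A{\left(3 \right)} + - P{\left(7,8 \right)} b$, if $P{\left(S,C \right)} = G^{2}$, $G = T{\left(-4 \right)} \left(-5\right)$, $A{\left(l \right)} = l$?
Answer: $98103$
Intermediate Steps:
$T{\left(m \right)} = -6$ ($T{\left(m \right)} = \left(-1\right) 6 = -6$)
$G = 30$ ($G = \left(-6\right) \left(-5\right) = 30$)
$P{\left(S,C \right)} = 900$ ($P{\left(S,C \right)} = 30^{2} = 900$)
$A{\left(3 \right)} + - P{\left(7,8 \right)} b = 3 + \left(-1\right) 900 \left(-109\right) = 3 - -98100 = 3 + 98100 = 98103$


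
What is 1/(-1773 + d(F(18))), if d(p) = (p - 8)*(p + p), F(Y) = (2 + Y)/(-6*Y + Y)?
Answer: -81/143317 ≈ -0.00056518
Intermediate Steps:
F(Y) = -(2 + Y)/(5*Y) (F(Y) = (2 + Y)/((-5*Y)) = (2 + Y)*(-1/(5*Y)) = -(2 + Y)/(5*Y))
d(p) = 2*p*(-8 + p) (d(p) = (-8 + p)*(2*p) = 2*p*(-8 + p))
1/(-1773 + d(F(18))) = 1/(-1773 + 2*((⅕)*(-2 - 1*18)/18)*(-8 + (⅕)*(-2 - 1*18)/18)) = 1/(-1773 + 2*((⅕)*(1/18)*(-2 - 18))*(-8 + (⅕)*(1/18)*(-2 - 18))) = 1/(-1773 + 2*((⅕)*(1/18)*(-20))*(-8 + (⅕)*(1/18)*(-20))) = 1/(-1773 + 2*(-2/9)*(-8 - 2/9)) = 1/(-1773 + 2*(-2/9)*(-74/9)) = 1/(-1773 + 296/81) = 1/(-143317/81) = -81/143317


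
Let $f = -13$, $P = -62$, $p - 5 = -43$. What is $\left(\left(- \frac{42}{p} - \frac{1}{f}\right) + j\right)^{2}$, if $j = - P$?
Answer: $\frac{243547236}{61009} \approx 3992.0$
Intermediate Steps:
$p = -38$ ($p = 5 - 43 = -38$)
$j = 62$ ($j = \left(-1\right) \left(-62\right) = 62$)
$\left(\left(- \frac{42}{p} - \frac{1}{f}\right) + j\right)^{2} = \left(\left(- \frac{42}{-38} - \frac{1}{-13}\right) + 62\right)^{2} = \left(\left(\left(-42\right) \left(- \frac{1}{38}\right) - - \frac{1}{13}\right) + 62\right)^{2} = \left(\left(\frac{21}{19} + \frac{1}{13}\right) + 62\right)^{2} = \left(\frac{292}{247} + 62\right)^{2} = \left(\frac{15606}{247}\right)^{2} = \frac{243547236}{61009}$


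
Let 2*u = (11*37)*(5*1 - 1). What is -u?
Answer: -814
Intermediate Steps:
u = 814 (u = ((11*37)*(5*1 - 1))/2 = (407*(5 - 1))/2 = (407*4)/2 = (1/2)*1628 = 814)
-u = -1*814 = -814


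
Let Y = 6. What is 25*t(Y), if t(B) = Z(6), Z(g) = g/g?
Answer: 25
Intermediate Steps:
Z(g) = 1
t(B) = 1
25*t(Y) = 25*1 = 25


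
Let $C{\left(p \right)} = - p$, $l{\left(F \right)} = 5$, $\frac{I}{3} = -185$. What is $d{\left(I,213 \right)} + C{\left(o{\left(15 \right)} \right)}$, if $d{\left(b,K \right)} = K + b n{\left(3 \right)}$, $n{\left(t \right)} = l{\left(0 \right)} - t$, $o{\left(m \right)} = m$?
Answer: $-912$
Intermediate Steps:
$I = -555$ ($I = 3 \left(-185\right) = -555$)
$n{\left(t \right)} = 5 - t$
$d{\left(b,K \right)} = K + 2 b$ ($d{\left(b,K \right)} = K + b \left(5 - 3\right) = K + b 2 = K + 2 b$)
$d{\left(I,213 \right)} + C{\left(o{\left(15 \right)} \right)} = \left(213 + 2 \left(-555\right)\right) - 15 = \left(213 - 1110\right) - 15 = -897 - 15 = -912$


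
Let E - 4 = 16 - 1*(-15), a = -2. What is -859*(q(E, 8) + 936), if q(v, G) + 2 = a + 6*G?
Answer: -841820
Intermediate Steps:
E = 35 (E = 4 + (16 - 1*(-15)) = 4 + (16 + 15) = 4 + 31 = 35)
q(v, G) = -4 + 6*G (q(v, G) = -2 + (-2 + 6*G) = -4 + 6*G)
-859*(q(E, 8) + 936) = -859*((-4 + 6*8) + 936) = -859*((-4 + 48) + 936) = -859*(44 + 936) = -859*980 = -841820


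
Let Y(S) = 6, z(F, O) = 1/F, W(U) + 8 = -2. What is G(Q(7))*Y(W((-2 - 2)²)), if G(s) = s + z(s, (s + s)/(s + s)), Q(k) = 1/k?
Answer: 300/7 ≈ 42.857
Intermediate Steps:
W(U) = -10 (W(U) = -8 - 2 = -10)
G(s) = s + 1/s
G(Q(7))*Y(W((-2 - 2)²)) = (1/7 + 1/(1/7))*6 = (⅐ + 1/(⅐))*6 = (⅐ + 7)*6 = (50/7)*6 = 300/7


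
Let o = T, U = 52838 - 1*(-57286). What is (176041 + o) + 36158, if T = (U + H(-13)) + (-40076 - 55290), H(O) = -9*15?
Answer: 226822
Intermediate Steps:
U = 110124 (U = 52838 + 57286 = 110124)
H(O) = -135
T = 14623 (T = (110124 - 135) + (-40076 - 55290) = 109989 - 95366 = 14623)
o = 14623
(176041 + o) + 36158 = (176041 + 14623) + 36158 = 190664 + 36158 = 226822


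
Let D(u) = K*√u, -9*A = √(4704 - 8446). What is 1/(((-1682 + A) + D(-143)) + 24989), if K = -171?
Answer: 9*I/(√3742 + 1539*√143 + 209763*I) ≈ 4.2576e-5 + 3.7478e-6*I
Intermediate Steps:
A = -I*√3742/9 (A = -√(4704 - 8446)/9 = -I*√3742/9 ≈ -6.7969*I)
D(u) = -171*√u
1/(((-1682 + A) + D(-143)) + 24989) = 1/(((-1682 - I*√3742/9) - 171*I*√143) + 24989) = 1/((-1682 - 171*I*√143 - I*√3742/9) + 24989) = 1/(23307 - 171*I*√143 - I*√3742/9)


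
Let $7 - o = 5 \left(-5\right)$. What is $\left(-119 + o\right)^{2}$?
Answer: $7569$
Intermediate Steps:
$o = 32$ ($o = 7 - 5 \left(-5\right) = 7 - -25 = 7 + 25 = 32$)
$\left(-119 + o\right)^{2} = \left(-119 + 32\right)^{2} = \left(-87\right)^{2} = 7569$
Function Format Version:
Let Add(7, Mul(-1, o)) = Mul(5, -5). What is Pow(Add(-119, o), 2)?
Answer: 7569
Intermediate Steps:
o = 32 (o = Add(7, Mul(-1, Mul(5, -5))) = Add(7, Mul(-1, -25)) = Add(7, 25) = 32)
Pow(Add(-119, o), 2) = Pow(Add(-119, 32), 2) = Pow(-87, 2) = 7569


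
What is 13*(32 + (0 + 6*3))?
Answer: 650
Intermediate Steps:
13*(32 + (0 + 6*3)) = 13*(32 + (0 + 18)) = 13*(32 + 18) = 13*50 = 650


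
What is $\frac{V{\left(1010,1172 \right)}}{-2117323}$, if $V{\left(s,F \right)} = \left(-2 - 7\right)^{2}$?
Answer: $- \frac{81}{2117323} \approx -3.8256 \cdot 10^{-5}$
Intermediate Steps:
$V{\left(s,F \right)} = 81$ ($V{\left(s,F \right)} = \left(-9\right)^{2} = 81$)
$\frac{V{\left(1010,1172 \right)}}{-2117323} = \frac{81}{-2117323} = 81 \left(- \frac{1}{2117323}\right) = - \frac{81}{2117323}$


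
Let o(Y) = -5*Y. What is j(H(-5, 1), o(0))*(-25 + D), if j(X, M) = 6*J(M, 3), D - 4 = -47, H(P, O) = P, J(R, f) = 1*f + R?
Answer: -1224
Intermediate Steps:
J(R, f) = R + f (J(R, f) = f + R = R + f)
D = -43 (D = 4 - 47 = -43)
j(X, M) = 18 + 6*M (j(X, M) = 6*(M + 3) = 6*(3 + M) = 18 + 6*M)
j(H(-5, 1), o(0))*(-25 + D) = (18 + 6*(-5*0))*(-25 - 43) = (18 + 6*0)*(-68) = (18 + 0)*(-68) = 18*(-68) = -1224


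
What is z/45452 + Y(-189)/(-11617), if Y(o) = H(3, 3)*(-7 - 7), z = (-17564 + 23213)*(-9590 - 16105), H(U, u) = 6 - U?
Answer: -1686217896951/528015884 ≈ -3193.5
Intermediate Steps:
z = -145151055 (z = 5649*(-25695) = -145151055)
Y(o) = -42 (Y(o) = (6 - 1*3)*(-7 - 7) = (6 - 3)*(-14) = 3*(-14) = -42)
z/45452 + Y(-189)/(-11617) = -145151055/45452 - 42/(-11617) = -145151055*1/45452 - 42*(-1/11617) = -145151055/45452 + 42/11617 = -1686217896951/528015884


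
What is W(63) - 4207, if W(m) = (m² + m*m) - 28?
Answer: 3703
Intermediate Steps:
W(m) = -28 + 2*m² (W(m) = (m² + m²) - 28 = 2*m² - 28 = -28 + 2*m²)
W(63) - 4207 = (-28 + 2*63²) - 4207 = (-28 + 2*3969) - 4207 = (-28 + 7938) - 4207 = 7910 - 4207 = 3703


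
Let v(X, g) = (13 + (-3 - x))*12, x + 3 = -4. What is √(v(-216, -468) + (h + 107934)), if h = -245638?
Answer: 50*I*√55 ≈ 370.81*I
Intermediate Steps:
x = -7 (x = -3 - 4 = -7)
v(X, g) = 204 (v(X, g) = (13 + (-3 - 1*(-7)))*12 = (13 + (-3 + 7))*12 = (13 + 4)*12 = 17*12 = 204)
√(v(-216, -468) + (h + 107934)) = √(204 + (-245638 + 107934)) = √(204 - 137704) = √(-137500) = 50*I*√55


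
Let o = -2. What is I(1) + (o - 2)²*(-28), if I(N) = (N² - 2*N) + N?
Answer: -448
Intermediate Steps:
I(N) = N² - N
I(1) + (o - 2)²*(-28) = 1*(-1 + 1) + (-2 - 2)²*(-28) = 1*0 + (-4)²*(-28) = 0 + 16*(-28) = 0 - 448 = -448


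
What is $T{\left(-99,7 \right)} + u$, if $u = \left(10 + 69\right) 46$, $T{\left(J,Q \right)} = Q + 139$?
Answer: $3780$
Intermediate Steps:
$T{\left(J,Q \right)} = 139 + Q$
$u = 3634$ ($u = 79 \cdot 46 = 3634$)
$T{\left(-99,7 \right)} + u = \left(139 + 7\right) + 3634 = 146 + 3634 = 3780$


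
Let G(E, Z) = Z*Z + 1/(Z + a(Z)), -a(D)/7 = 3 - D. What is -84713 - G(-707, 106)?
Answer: -79349824/827 ≈ -95949.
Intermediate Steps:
a(D) = -21 + 7*D (a(D) = -7*(3 - D) = -21 + 7*D)
G(E, Z) = Z² + 1/(-21 + 8*Z) (G(E, Z) = Z*Z + 1/(Z + (-21 + 7*Z)) = Z² + 1/(-21 + 8*Z))
-84713 - G(-707, 106) = -84713 - (1 - 21*106² + 8*106³)/(-21 + 8*106) = -84713 - (1 - 21*11236 + 8*1191016)/(-21 + 848) = -84713 - (1 - 235956 + 9528128)/827 = -84713 - 9292173/827 = -79349824/827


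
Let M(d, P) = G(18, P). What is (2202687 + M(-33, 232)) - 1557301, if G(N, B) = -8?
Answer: 645378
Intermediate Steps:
M(d, P) = -8
(2202687 + M(-33, 232)) - 1557301 = (2202687 - 8) - 1557301 = 2202679 - 1557301 = 645378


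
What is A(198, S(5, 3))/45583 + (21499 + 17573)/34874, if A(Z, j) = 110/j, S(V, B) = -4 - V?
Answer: 8012667322/7153476939 ≈ 1.1201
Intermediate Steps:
A(198, S(5, 3))/45583 + (21499 + 17573)/34874 = (110/(-4 - 1*5))/45583 + (21499 + 17573)/34874 = (110/(-4 - 5))*(1/45583) + 39072*(1/34874) = (110/(-9))*(1/45583) + 19536/17437 = (110*(-⅑))*(1/45583) + 19536/17437 = -110/9*1/45583 + 19536/17437 = -110/410247 + 19536/17437 = 8012667322/7153476939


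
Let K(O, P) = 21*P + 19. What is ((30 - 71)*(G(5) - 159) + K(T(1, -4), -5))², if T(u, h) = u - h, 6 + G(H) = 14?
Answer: 37271025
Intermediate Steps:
G(H) = 8 (G(H) = -6 + 14 = 8)
K(O, P) = 19 + 21*P
((30 - 71)*(G(5) - 159) + K(T(1, -4), -5))² = ((30 - 71)*(8 - 159) + (19 + 21*(-5)))² = (-41*(-151) + (19 - 105))² = (6191 - 86)² = 6105² = 37271025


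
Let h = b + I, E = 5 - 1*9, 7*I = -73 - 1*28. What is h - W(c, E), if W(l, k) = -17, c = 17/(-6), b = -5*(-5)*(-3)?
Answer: -507/7 ≈ -72.429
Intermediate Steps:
b = -75 (b = 25*(-3) = -75)
I = -101/7 (I = (-73 - 1*28)/7 = (-73 - 28)/7 = (1/7)*(-101) = -101/7 ≈ -14.429)
c = -17/6 (c = 17*(-1/6) = -17/6 ≈ -2.8333)
E = -4 (E = 5 - 9 = -4)
h = -626/7 (h = -75 - 101/7 = -626/7 ≈ -89.429)
h - W(c, E) = -626/7 - 1*(-17) = -626/7 + 17 = -507/7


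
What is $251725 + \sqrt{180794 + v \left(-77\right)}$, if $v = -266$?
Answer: $251725 + 6 \sqrt{5591} \approx 2.5217 \cdot 10^{5}$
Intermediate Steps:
$251725 + \sqrt{180794 + v \left(-77\right)} = 251725 + \sqrt{180794 - -20482} = 251725 + \sqrt{180794 + 20482} = 251725 + \sqrt{201276} = 251725 + 6 \sqrt{5591}$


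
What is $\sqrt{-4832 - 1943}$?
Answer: $5 i \sqrt{271} \approx 82.31 i$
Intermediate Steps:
$\sqrt{-4832 - 1943} = \sqrt{-6775} = 5 i \sqrt{271}$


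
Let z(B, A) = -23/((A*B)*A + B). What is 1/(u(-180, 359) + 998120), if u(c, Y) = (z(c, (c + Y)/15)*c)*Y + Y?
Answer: 32266/32215065589 ≈ 1.0016e-6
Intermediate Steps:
z(B, A) = -23/(B + B*A**2) (z(B, A) = -23/(B*A**2 + B) = -23/(B + B*A**2))
u(c, Y) = Y - 23*Y/(1 + (Y/15 + c/15)**2) (u(c, Y) = ((-23/(c*(1 + ((c + Y)/15)**2)))*c)*Y + Y = ((-23/(c*(1 + ((Y + c)*(1/15))**2)))*c)*Y + Y = ((-23/(c*(1 + (Y/15 + c/15)**2)))*c)*Y + Y = (-23/(1 + (Y/15 + c/15)**2))*Y + Y = -23*Y/(1 + (Y/15 + c/15)**2) + Y = Y - 23*Y/(1 + (Y/15 + c/15)**2))
1/(u(-180, 359) + 998120) = 1/(359*(-4950 + (359 - 180)**2)/(225 + (359 - 180)**2) + 998120) = 1/(359*(-4950 + 179**2)/(225 + 179**2) + 998120) = 1/(359*(-4950 + 32041)/(225 + 32041) + 998120) = 1/(359*27091/32266 + 998120) = 1/(359*(1/32266)*27091 + 998120) = 1/(9725669/32266 + 998120) = 1/(32215065589/32266) = 32266/32215065589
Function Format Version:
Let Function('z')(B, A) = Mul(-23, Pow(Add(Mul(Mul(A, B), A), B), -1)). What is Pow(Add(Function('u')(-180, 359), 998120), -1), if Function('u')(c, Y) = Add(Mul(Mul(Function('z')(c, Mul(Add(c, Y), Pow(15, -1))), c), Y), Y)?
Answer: Rational(32266, 32215065589) ≈ 1.0016e-6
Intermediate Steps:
Function('z')(B, A) = Mul(-23, Pow(Add(B, Mul(B, Pow(A, 2))), -1)) (Function('z')(B, A) = Mul(-23, Pow(Add(Mul(B, Pow(A, 2)), B), -1)) = Mul(-23, Pow(Add(B, Mul(B, Pow(A, 2))), -1)))
Function('u')(c, Y) = Add(Y, Mul(-23, Y, Pow(Add(1, Pow(Add(Mul(Rational(1, 15), Y), Mul(Rational(1, 15), c)), 2)), -1))) (Function('u')(c, Y) = Add(Mul(Mul(Mul(-23, Pow(c, -1), Pow(Add(1, Pow(Mul(Add(c, Y), Pow(15, -1)), 2)), -1)), c), Y), Y) = Add(Mul(Mul(Mul(-23, Pow(c, -1), Pow(Add(1, Pow(Mul(Add(Y, c), Rational(1, 15)), 2)), -1)), c), Y), Y) = Add(Mul(Mul(Mul(-23, Pow(c, -1), Pow(Add(1, Pow(Add(Mul(Rational(1, 15), Y), Mul(Rational(1, 15), c)), 2)), -1)), c), Y), Y) = Add(Mul(Mul(-23, Pow(Add(1, Pow(Add(Mul(Rational(1, 15), Y), Mul(Rational(1, 15), c)), 2)), -1)), Y), Y) = Add(Mul(-23, Y, Pow(Add(1, Pow(Add(Mul(Rational(1, 15), Y), Mul(Rational(1, 15), c)), 2)), -1)), Y) = Add(Y, Mul(-23, Y, Pow(Add(1, Pow(Add(Mul(Rational(1, 15), Y), Mul(Rational(1, 15), c)), 2)), -1))))
Pow(Add(Function('u')(-180, 359), 998120), -1) = Pow(Add(Mul(359, Pow(Add(225, Pow(Add(359, -180), 2)), -1), Add(-4950, Pow(Add(359, -180), 2))), 998120), -1) = Pow(Add(Mul(359, Pow(Add(225, Pow(179, 2)), -1), Add(-4950, Pow(179, 2))), 998120), -1) = Pow(Add(Mul(359, Pow(Add(225, 32041), -1), Add(-4950, 32041)), 998120), -1) = Pow(Add(Mul(359, Pow(32266, -1), 27091), 998120), -1) = Pow(Add(Mul(359, Rational(1, 32266), 27091), 998120), -1) = Pow(Add(Rational(9725669, 32266), 998120), -1) = Pow(Rational(32215065589, 32266), -1) = Rational(32266, 32215065589)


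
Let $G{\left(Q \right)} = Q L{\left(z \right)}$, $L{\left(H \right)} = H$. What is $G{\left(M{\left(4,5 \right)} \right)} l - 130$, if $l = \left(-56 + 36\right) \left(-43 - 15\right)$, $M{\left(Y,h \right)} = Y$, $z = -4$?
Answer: $-18690$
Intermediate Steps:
$G{\left(Q \right)} = - 4 Q$ ($G{\left(Q \right)} = Q \left(-4\right) = - 4 Q$)
$l = 1160$ ($l = \left(-20\right) \left(-58\right) = 1160$)
$G{\left(M{\left(4,5 \right)} \right)} l - 130 = \left(-4\right) 4 \cdot 1160 - 130 = \left(-16\right) 1160 - 130 = -18560 - 130 = -18690$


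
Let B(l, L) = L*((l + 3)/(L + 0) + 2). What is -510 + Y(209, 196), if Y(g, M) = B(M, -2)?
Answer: -315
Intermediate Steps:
B(l, L) = L*(2 + (3 + l)/L) (B(l, L) = L*((3 + l)/L + 2) = L*(2 + (3 + l)/L))
Y(g, M) = -1 + M (Y(g, M) = 3 + M + 2*(-2) = 3 + M - 4 = -1 + M)
-510 + Y(209, 196) = -510 + (-1 + 196) = -510 + 195 = -315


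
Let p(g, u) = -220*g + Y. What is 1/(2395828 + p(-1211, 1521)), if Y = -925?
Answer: 1/2661323 ≈ 3.7575e-7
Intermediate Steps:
p(g, u) = -925 - 220*g (p(g, u) = -220*g - 925 = -925 - 220*g)
1/(2395828 + p(-1211, 1521)) = 1/(2395828 + (-925 - 220*(-1211))) = 1/(2395828 + (-925 + 266420)) = 1/(2395828 + 265495) = 1/2661323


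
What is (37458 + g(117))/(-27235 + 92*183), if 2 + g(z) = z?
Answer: -37573/10399 ≈ -3.6131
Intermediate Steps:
g(z) = -2 + z
(37458 + g(117))/(-27235 + 92*183) = (37458 + (-2 + 117))/(-27235 + 92*183) = (37458 + 115)/(-27235 + 16836) = 37573/(-10399) = 37573*(-1/10399) = -37573/10399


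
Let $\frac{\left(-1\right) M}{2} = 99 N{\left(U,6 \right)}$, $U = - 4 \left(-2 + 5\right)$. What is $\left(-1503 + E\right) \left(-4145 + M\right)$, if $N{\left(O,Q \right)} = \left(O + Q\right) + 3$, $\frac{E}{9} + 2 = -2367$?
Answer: $81048024$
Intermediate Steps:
$E = -21321$ ($E = -18 + 9 \left(-2367\right) = -18 - 21303 = -21321$)
$U = -12$ ($U = \left(-4\right) 3 = -12$)
$N{\left(O,Q \right)} = 3 + O + Q$
$M = 594$ ($M = - 2 \cdot 99 \left(3 - 12 + 6\right) = - 2 \cdot 99 \left(-3\right) = \left(-2\right) \left(-297\right) = 594$)
$\left(-1503 + E\right) \left(-4145 + M\right) = \left(-1503 - 21321\right) \left(-4145 + 594\right) = \left(-22824\right) \left(-3551\right) = 81048024$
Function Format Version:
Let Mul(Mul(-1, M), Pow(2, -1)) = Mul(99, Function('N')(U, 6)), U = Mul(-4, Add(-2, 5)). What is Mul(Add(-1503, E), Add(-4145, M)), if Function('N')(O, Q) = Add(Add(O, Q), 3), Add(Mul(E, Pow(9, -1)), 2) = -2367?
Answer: 81048024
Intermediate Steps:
E = -21321 (E = Add(-18, Mul(9, -2367)) = Add(-18, -21303) = -21321)
U = -12 (U = Mul(-4, 3) = -12)
Function('N')(O, Q) = Add(3, O, Q)
M = 594 (M = Mul(-2, Mul(99, Add(3, -12, 6))) = Mul(-2, Mul(99, -3)) = Mul(-2, -297) = 594)
Mul(Add(-1503, E), Add(-4145, M)) = Mul(Add(-1503, -21321), Add(-4145, 594)) = Mul(-22824, -3551) = 81048024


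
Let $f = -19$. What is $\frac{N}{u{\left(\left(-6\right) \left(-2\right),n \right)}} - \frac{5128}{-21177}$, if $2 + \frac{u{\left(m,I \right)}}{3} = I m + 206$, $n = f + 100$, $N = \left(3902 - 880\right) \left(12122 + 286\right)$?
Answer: $\frac{11029049338}{1037673} \approx 10629.0$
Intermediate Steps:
$N = 37496976$ ($N = 3022 \cdot 12408 = 37496976$)
$n = 81$ ($n = -19 + 100 = 81$)
$u{\left(m,I \right)} = 612 + 3 I m$ ($u{\left(m,I \right)} = -6 + 3 \left(I m + 206\right) = -6 + 3 \left(206 + I m\right) = -6 + \left(618 + 3 I m\right) = 612 + 3 I m$)
$\frac{N}{u{\left(\left(-6\right) \left(-2\right),n \right)}} - \frac{5128}{-21177} = \frac{37496976}{612 + 3 \cdot 81 \left(\left(-6\right) \left(-2\right)\right)} - \frac{5128}{-21177} = \frac{37496976}{612 + 3 \cdot 81 \cdot 12} - - \frac{5128}{21177} = \frac{37496976}{612 + 2916} + \frac{5128}{21177} = \frac{37496976}{3528} + \frac{5128}{21177} = 37496976 \cdot \frac{1}{3528} + \frac{5128}{21177} = \frac{1562374}{147} + \frac{5128}{21177} = \frac{11029049338}{1037673}$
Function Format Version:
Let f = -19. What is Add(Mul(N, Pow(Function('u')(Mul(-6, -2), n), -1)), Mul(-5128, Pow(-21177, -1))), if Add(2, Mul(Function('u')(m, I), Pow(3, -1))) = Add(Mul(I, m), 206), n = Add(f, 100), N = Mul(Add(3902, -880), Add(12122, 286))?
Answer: Rational(11029049338, 1037673) ≈ 10629.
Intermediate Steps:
N = 37496976 (N = Mul(3022, 12408) = 37496976)
n = 81 (n = Add(-19, 100) = 81)
Function('u')(m, I) = Add(612, Mul(3, I, m)) (Function('u')(m, I) = Add(-6, Mul(3, Add(Mul(I, m), 206))) = Add(-6, Mul(3, Add(206, Mul(I, m)))) = Add(-6, Add(618, Mul(3, I, m))) = Add(612, Mul(3, I, m)))
Add(Mul(N, Pow(Function('u')(Mul(-6, -2), n), -1)), Mul(-5128, Pow(-21177, -1))) = Add(Mul(37496976, Pow(Add(612, Mul(3, 81, Mul(-6, -2))), -1)), Mul(-5128, Pow(-21177, -1))) = Add(Mul(37496976, Pow(Add(612, Mul(3, 81, 12)), -1)), Mul(-5128, Rational(-1, 21177))) = Add(Mul(37496976, Pow(Add(612, 2916), -1)), Rational(5128, 21177)) = Add(Mul(37496976, Pow(3528, -1)), Rational(5128, 21177)) = Add(Mul(37496976, Rational(1, 3528)), Rational(5128, 21177)) = Add(Rational(1562374, 147), Rational(5128, 21177)) = Rational(11029049338, 1037673)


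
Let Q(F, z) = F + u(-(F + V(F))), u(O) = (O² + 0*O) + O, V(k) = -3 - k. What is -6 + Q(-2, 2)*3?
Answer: 24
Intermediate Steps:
u(O) = O + O² (u(O) = (O² + 0) + O = O² + O = O + O²)
Q(F, z) = 12 + F (Q(F, z) = F + (-(F + (-3 - F)))*(1 - (F + (-3 - F))) = F + (-1*(-3))*(1 - 1*(-3)) = F + 3*(1 + 3) = F + 3*4 = F + 12 = 12 + F)
-6 + Q(-2, 2)*3 = -6 + (12 - 2)*3 = -6 + 10*3 = -6 + 30 = 24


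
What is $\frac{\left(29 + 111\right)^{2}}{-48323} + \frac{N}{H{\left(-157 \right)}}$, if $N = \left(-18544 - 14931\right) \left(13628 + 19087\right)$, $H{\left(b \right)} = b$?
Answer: $\frac{52920187406675}{7586711} \approx 6.9754 \cdot 10^{6}$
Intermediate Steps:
$N = -1095134625$ ($N = \left(-33475\right) 32715 = -1095134625$)
$\frac{\left(29 + 111\right)^{2}}{-48323} + \frac{N}{H{\left(-157 \right)}} = \frac{\left(29 + 111\right)^{2}}{-48323} - \frac{1095134625}{-157} = 140^{2} \left(- \frac{1}{48323}\right) - - \frac{1095134625}{157} = 19600 \left(- \frac{1}{48323}\right) + \frac{1095134625}{157} = - \frac{19600}{48323} + \frac{1095134625}{157} = \frac{52920187406675}{7586711}$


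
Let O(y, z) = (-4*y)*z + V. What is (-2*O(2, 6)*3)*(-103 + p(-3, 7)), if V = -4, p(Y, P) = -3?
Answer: -33072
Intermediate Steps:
O(y, z) = -4 - 4*y*z (O(y, z) = (-4*y)*z - 4 = -4*y*z - 4 = -4 - 4*y*z)
(-2*O(2, 6)*3)*(-103 + p(-3, 7)) = (-2*(-4 - 4*2*6)*3)*(-103 - 3) = (-2*(-4 - 48)*3)*(-106) = (-2*(-52)*3)*(-106) = (104*3)*(-106) = 312*(-106) = -33072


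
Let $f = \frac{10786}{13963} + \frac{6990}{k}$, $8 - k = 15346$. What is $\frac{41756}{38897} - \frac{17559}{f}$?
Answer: $- \frac{73134947094340837}{1319275344653} \approx -55436.0$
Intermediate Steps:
$k = -15338$ ($k = 8 - 15346 = -15338$)
$f = \frac{33917149}{107082247}$ ($f = \frac{10786}{13963} + \frac{6990}{-15338} = 10786 \cdot \frac{1}{13963} + 6990 \left(- \frac{1}{15338}\right) = \frac{10786}{13963} - \frac{3495}{7669} = \frac{33917149}{107082247} \approx 0.31674$)
$\frac{41756}{38897} - \frac{17559}{f} = \frac{41756}{38897} - \frac{17559}{\frac{33917149}{107082247}} = 41756 \cdot \frac{1}{38897} - \frac{1880257175073}{33917149} = \frac{41756}{38897} - \frac{1880257175073}{33917149} = - \frac{73134947094340837}{1319275344653}$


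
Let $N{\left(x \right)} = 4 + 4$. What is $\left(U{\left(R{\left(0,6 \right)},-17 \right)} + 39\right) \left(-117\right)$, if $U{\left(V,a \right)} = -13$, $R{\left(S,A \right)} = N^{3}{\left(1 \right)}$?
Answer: $-3042$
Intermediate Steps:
$N{\left(x \right)} = 8$
$R{\left(S,A \right)} = 512$ ($R{\left(S,A \right)} = 8^{3} = 512$)
$\left(U{\left(R{\left(0,6 \right)},-17 \right)} + 39\right) \left(-117\right) = \left(-13 + 39\right) \left(-117\right) = 26 \left(-117\right) = -3042$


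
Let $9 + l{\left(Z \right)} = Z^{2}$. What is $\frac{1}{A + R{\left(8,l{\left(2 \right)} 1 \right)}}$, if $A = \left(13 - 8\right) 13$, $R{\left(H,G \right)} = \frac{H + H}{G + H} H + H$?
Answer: $\frac{3}{347} \approx 0.0086455$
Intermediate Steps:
$l{\left(Z \right)} = -9 + Z^{2}$
$R{\left(H,G \right)} = H + \frac{2 H^{2}}{G + H}$ ($R{\left(H,G \right)} = \frac{2 H}{G + H} H + H = \frac{2 H^{2}}{G + H} + H = H + \frac{2 H^{2}}{G + H}$)
$A = 65$ ($A = 5 \cdot 13 = 65$)
$\frac{1}{A + R{\left(8,l{\left(2 \right)} 1 \right)}} = \frac{1}{65 + \frac{8 \left(\left(-9 + 2^{2}\right) 1 + 3 \cdot 8\right)}{\left(-9 + 2^{2}\right) 1 + 8}} = \frac{1}{65 + \frac{8 \left(\left(-9 + 4\right) 1 + 24\right)}{\left(-9 + 4\right) 1 + 8}} = \frac{1}{65 + \frac{8 \left(\left(-5\right) 1 + 24\right)}{\left(-5\right) 1 + 8}} = \frac{1}{65 + \frac{8 \left(-5 + 24\right)}{-5 + 8}} = \frac{1}{65 + 8 \cdot \frac{1}{3} \cdot 19} = \frac{1}{65 + \frac{152}{3}} = \frac{1}{\frac{347}{3}} = \frac{3}{347}$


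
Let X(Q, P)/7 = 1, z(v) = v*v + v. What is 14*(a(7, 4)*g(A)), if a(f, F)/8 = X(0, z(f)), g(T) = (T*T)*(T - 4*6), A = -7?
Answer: -1190896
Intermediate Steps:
z(v) = v + v² (z(v) = v² + v = v + v²)
X(Q, P) = 7 (X(Q, P) = 7*1 = 7)
g(T) = T²*(-24 + T) (g(T) = T²*(T - 24) = T²*(-24 + T))
a(f, F) = 56 (a(f, F) = 8*7 = 56)
14*(a(7, 4)*g(A)) = 14*(56*((-7)²*(-24 - 7))) = 14*(56*(49*(-31))) = 14*(56*(-1519)) = 14*(-85064) = -1190896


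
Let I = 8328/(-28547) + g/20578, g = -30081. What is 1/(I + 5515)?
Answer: 587440166/3238702419599 ≈ 0.00018138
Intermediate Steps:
I = -1030095891/587440166 (I = 8328/(-28547) - 30081/20578 = 8328*(-1/28547) - 30081*1/20578 = -8328/28547 - 30081/20578 = -1030095891/587440166 ≈ -1.7535)
1/(I + 5515) = 1/(-1030095891/587440166 + 5515) = 1/(3238702419599/587440166) = 587440166/3238702419599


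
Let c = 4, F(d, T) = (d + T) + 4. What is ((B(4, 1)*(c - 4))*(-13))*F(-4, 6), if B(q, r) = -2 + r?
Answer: 0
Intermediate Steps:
F(d, T) = 4 + T + d (F(d, T) = (T + d) + 4 = 4 + T + d)
((B(4, 1)*(c - 4))*(-13))*F(-4, 6) = (((-2 + 1)*(4 - 4))*(-13))*(4 + 6 - 4) = (-1*0*(-13))*6 = (0*(-13))*6 = 0*6 = 0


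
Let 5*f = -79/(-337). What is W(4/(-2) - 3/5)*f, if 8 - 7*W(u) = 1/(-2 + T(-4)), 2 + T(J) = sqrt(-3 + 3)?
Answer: 2607/47180 ≈ 0.055256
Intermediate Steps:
T(J) = -2 (T(J) = -2 + sqrt(-3 + 3) = -2 + sqrt(0) = -2 + 0 = -2)
f = 79/1685 (f = (-79/(-337))/5 = (-79*(-1/337))/5 = (1/5)*(79/337) = 79/1685 ≈ 0.046884)
W(u) = 33/28 (W(u) = 8/7 - 1/(7*(-2 - 2)) = 8/7 - 1/7/(-4) = 8/7 - 1/7*(-1/4) = 8/7 + 1/28 = 33/28)
W(4/(-2) - 3/5)*f = (33/28)*(79/1685) = 2607/47180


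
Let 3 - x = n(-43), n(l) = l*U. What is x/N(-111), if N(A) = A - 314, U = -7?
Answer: 298/425 ≈ 0.70118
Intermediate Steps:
N(A) = -314 + A
n(l) = -7*l (n(l) = l*(-7) = -7*l)
x = -298 (x = 3 - (-7)*(-43) = 3 - 1*301 = 3 - 301 = -298)
x/N(-111) = -298/(-314 - 111) = -298/(-425) = -298*(-1/425) = 298/425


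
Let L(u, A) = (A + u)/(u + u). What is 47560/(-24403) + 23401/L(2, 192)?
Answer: 1137495886/2367091 ≈ 480.55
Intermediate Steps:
L(u, A) = (A + u)/(2*u) (L(u, A) = (A + u)/((2*u)) = (A + u)*(1/(2*u)) = (A + u)/(2*u))
47560/(-24403) + 23401/L(2, 192) = 47560/(-24403) + 23401/(((1/2)*(192 + 2)/2)) = 47560*(-1/24403) + 23401/(((1/2)*(1/2)*194)) = -47560/24403 + 23401/(97/2) = -47560/24403 + 23401*(2/97) = -47560/24403 + 46802/97 = 1137495886/2367091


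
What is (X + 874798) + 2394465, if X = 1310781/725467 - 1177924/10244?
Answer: 6073822060385095/1857920987 ≈ 3.2691e+6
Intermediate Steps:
X = -210279337486/1857920987 (X = 1310781*(1/725467) - 1177924*1/10244 = 1310781/725467 - 294481/2561 = -210279337486/1857920987 ≈ -113.18)
(X + 874798) + 2394465 = (-210279337486/1857920987 + 874798) + 2394465 = 1625095284248140/1857920987 + 2394465 = 6073822060385095/1857920987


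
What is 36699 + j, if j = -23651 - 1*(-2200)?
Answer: 15248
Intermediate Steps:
j = -21451 (j = -23651 + 2200 = -21451)
36699 + j = 36699 - 21451 = 15248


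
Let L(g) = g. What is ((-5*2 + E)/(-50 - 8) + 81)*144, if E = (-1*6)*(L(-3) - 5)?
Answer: 335520/29 ≈ 11570.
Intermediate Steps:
E = 48 (E = (-1*6)*(-3 - 5) = -6*(-8) = 48)
((-5*2 + E)/(-50 - 8) + 81)*144 = ((-5*2 + 48)/(-50 - 8) + 81)*144 = ((-10 + 48)/(-58) + 81)*144 = (38*(-1/58) + 81)*144 = (-19/29 + 81)*144 = (2330/29)*144 = 335520/29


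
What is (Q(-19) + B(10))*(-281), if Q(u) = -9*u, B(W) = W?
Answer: -50861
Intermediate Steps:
(Q(-19) + B(10))*(-281) = (-9*(-19) + 10)*(-281) = (171 + 10)*(-281) = 181*(-281) = -50861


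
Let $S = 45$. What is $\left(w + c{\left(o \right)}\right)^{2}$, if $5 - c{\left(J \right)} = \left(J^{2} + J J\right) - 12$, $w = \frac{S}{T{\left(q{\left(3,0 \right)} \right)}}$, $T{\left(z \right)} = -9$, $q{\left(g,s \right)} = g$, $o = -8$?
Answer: $13456$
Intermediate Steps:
$w = -5$ ($w = \frac{45}{-9} = 45 \left(- \frac{1}{9}\right) = -5$)
$c{\left(J \right)} = 17 - 2 J^{2}$ ($c{\left(J \right)} = 5 - \left(\left(J^{2} + J J\right) - 12\right) = 5 - \left(\left(J^{2} + J^{2}\right) - 12\right) = 5 - \left(2 J^{2} - 12\right) = 5 - \left(-12 + 2 J^{2}\right) = 17 - 2 J^{2}$)
$\left(w + c{\left(o \right)}\right)^{2} = \left(-5 + \left(17 - 2 \left(-8\right)^{2}\right)\right)^{2} = \left(-5 + \left(17 - 128\right)\right)^{2} = \left(-5 - 111\right)^{2} = \left(-116\right)^{2} = 13456$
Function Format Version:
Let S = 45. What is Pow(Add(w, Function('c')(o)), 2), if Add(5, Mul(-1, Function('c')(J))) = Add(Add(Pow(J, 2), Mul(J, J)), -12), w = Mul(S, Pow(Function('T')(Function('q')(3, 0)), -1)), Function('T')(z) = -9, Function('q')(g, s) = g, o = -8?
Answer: 13456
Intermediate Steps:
w = -5 (w = Mul(45, Pow(-9, -1)) = Mul(45, Rational(-1, 9)) = -5)
Function('c')(J) = Add(17, Mul(-2, Pow(J, 2))) (Function('c')(J) = Add(5, Mul(-1, Add(Add(Pow(J, 2), Mul(J, J)), -12))) = Add(5, Mul(-1, Add(Add(Pow(J, 2), Pow(J, 2)), -12))) = Add(5, Mul(-1, Add(Mul(2, Pow(J, 2)), -12))) = Add(5, Mul(-1, Add(-12, Mul(2, Pow(J, 2))))) = Add(5, Add(12, Mul(-2, Pow(J, 2)))) = Add(17, Mul(-2, Pow(J, 2))))
Pow(Add(w, Function('c')(o)), 2) = Pow(Add(-5, Add(17, Mul(-2, Pow(-8, 2)))), 2) = Pow(Add(-5, Add(17, Mul(-2, 64))), 2) = Pow(Add(-5, Add(17, -128)), 2) = Pow(Add(-5, -111), 2) = Pow(-116, 2) = 13456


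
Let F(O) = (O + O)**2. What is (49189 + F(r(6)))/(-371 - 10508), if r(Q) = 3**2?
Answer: -49513/10879 ≈ -4.5512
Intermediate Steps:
r(Q) = 9
F(O) = 4*O**2 (F(O) = (2*O)**2 = 4*O**2)
(49189 + F(r(6)))/(-371 - 10508) = (49189 + 4*9**2)/(-371 - 10508) = (49189 + 4*81)/(-10879) = (49189 + 324)*(-1/10879) = 49513*(-1/10879) = -49513/10879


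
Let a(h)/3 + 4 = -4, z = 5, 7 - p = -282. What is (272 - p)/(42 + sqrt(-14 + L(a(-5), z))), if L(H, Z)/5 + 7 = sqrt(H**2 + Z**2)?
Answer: -17/(42 + sqrt(-49 + 5*sqrt(601))) ≈ -0.33612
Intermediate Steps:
p = 289 (p = 7 - 1*(-282) = 7 + 282 = 289)
a(h) = -24 (a(h) = -12 + 3*(-4) = -12 - 12 = -24)
L(H, Z) = -35 + 5*sqrt(H**2 + Z**2)
(272 - p)/(42 + sqrt(-14 + L(a(-5), z))) = (272 - 1*289)/(42 + sqrt(-14 + (-35 + 5*sqrt((-24)**2 + 5**2)))) = (272 - 289)/(42 + sqrt(-14 + (-35 + 5*sqrt(576 + 25)))) = -17/(42 + sqrt(-14 + (-35 + 5*sqrt(601)))) = -17/(42 + sqrt(-49 + 5*sqrt(601)))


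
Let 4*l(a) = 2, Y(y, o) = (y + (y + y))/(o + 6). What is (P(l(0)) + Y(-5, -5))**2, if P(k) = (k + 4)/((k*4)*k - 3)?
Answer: 4761/16 ≈ 297.56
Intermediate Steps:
Y(y, o) = 3*y/(6 + o) (Y(y, o) = (y + 2*y)/(6 + o) = (3*y)/(6 + o) = 3*y/(6 + o))
l(a) = 1/2 (l(a) = (1/4)*2 = 1/2)
P(k) = (4 + k)/(-3 + 4*k**2) (P(k) = (4 + k)/((4*k)*k - 3) = (4 + k)/(4*k**2 - 3) = (4 + k)/(-3 + 4*k**2))
(P(l(0)) + Y(-5, -5))**2 = ((4 + 1/2)/(-3 + 4*(1/2)**2) + 3*(-5)/(6 - 5))**2 = ((9/2)/(-3 + 4*(1/4)) + 3*(-5)/1)**2 = ((9/2)/(-3 + 1) + 3*(-5)*1)**2 = ((9/2)/(-2) - 15)**2 = (-1/2*9/2 - 15)**2 = (-9/4 - 15)**2 = (-69/4)**2 = 4761/16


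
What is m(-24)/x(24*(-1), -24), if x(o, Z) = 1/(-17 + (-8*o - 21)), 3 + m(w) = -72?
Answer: -11550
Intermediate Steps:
m(w) = -75 (m(w) = -3 - 72 = -75)
x(o, Z) = 1/(-38 - 8*o) (x(o, Z) = 1/(-17 + (-21 - 8*o)) = 1/(-38 - 8*o))
m(-24)/x(24*(-1), -24) = -75/((-1/(38 + 8*(24*(-1))))) = -75/((-1/(38 + 8*(-24)))) = -75/((-1/(38 - 192))) = -75/((-1/(-154))) = -75/((-1*(-1/154))) = -75/1/154 = -75*154 = -11550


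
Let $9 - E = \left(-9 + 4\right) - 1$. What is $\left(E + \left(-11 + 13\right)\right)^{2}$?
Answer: $289$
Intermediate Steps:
$E = 15$ ($E = 9 - \left(\left(-9 + 4\right) - 1\right) = 9 - \left(-5 - 1\right) = 9 - -6 = 9 + 6 = 15$)
$\left(E + \left(-11 + 13\right)\right)^{2} = \left(15 + \left(-11 + 13\right)\right)^{2} = \left(15 + 2\right)^{2} = 17^{2} = 289$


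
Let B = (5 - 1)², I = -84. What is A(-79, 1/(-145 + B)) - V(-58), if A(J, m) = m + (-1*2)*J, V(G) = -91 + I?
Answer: 42956/129 ≈ 332.99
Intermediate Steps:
V(G) = -175 (V(G) = -91 - 84 = -175)
B = 16 (B = 4² = 16)
A(J, m) = m - 2*J
A(-79, 1/(-145 + B)) - V(-58) = (1/(-145 + 16) - 2*(-79)) - 1*(-175) = (1/(-129) + 158) + 175 = (-1/129 + 158) + 175 = 20381/129 + 175 = 42956/129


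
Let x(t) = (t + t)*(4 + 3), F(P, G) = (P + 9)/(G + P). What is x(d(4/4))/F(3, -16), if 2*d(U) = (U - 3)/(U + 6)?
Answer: 13/6 ≈ 2.1667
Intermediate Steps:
F(P, G) = (9 + P)/(G + P)
d(U) = (-3 + U)/(2*(6 + U)) (d(U) = ((U - 3)/(U + 6))/2 = ((-3 + U)/(6 + U))/2 = (-3 + U)/(2*(6 + U)))
x(t) = 14*t (x(t) = (2*t)*7 = 14*t)
x(d(4/4))/F(3, -16) = (14*((-3 + 4/4)/(2*(6 + 4/4))))/(((9 + 3)/(-16 + 3))) = (14*((-3 + 4*(1/4))/(2*(6 + 4*(1/4)))))/((12/(-13))) = (14*((-3 + 1)/(2*(6 + 1))))/((-1/13*12)) = (14*((1/2)*(-2)/7))/(-12/13) = (14*((1/2)*(1/7)*(-2)))*(-13/12) = (14*(-1/7))*(-13/12) = -2*(-13/12) = 13/6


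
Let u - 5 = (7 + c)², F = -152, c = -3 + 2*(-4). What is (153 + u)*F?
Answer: -26448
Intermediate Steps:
c = -11 (c = -3 - 8 = -11)
u = 21 (u = 5 + (7 - 11)² = 5 + (-4)² = 5 + 16 = 21)
(153 + u)*F = (153 + 21)*(-152) = 174*(-152) = -26448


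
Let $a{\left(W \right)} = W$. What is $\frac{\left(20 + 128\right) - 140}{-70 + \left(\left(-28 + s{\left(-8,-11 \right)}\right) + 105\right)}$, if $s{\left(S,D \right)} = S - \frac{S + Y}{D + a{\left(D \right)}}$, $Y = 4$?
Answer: $- \frac{88}{13} \approx -6.7692$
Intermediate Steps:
$s{\left(S,D \right)} = S - \frac{4 + S}{2 D}$ ($s{\left(S,D \right)} = S - \frac{S + 4}{D + D} = S - \frac{4 + S}{2 D}$)
$\frac{\left(20 + 128\right) - 140}{-70 + \left(\left(-28 + s{\left(-8,-11 \right)}\right) + 105\right)} = \frac{\left(20 + 128\right) - 140}{-70 + \left(\left(-28 + \frac{-2 - -4 - -88}{-11}\right) + 105\right)} = \frac{148 - 140}{-70 + \left(\left(-28 - \frac{-2 + 4 + 88}{11}\right) + 105\right)} = \frac{1}{-70 + \left(\left(-28 - \frac{90}{11}\right) + 105\right)} 8 = \frac{1}{-70 + \left(- \frac{398}{11} + 105\right)} 8 = \frac{1}{-70 + \frac{757}{11}} \cdot 8 = \frac{1}{- \frac{13}{11}} \cdot 8 = \left(- \frac{11}{13}\right) 8 = - \frac{88}{13}$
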